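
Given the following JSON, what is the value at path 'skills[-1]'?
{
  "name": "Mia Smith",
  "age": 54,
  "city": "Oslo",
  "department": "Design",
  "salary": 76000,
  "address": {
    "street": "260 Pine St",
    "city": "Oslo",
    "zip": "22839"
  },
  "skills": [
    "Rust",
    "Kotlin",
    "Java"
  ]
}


Query: skills[-1]
Path: skills -> last element
Value: Java

Java


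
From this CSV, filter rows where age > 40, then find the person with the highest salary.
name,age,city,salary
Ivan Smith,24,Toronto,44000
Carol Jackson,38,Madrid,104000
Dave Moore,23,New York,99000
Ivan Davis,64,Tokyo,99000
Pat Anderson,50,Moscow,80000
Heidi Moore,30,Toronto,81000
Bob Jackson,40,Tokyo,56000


Filter: age > 40
Sort by: salary (descending)

Filtered records (2):
  Ivan Davis, age 64, salary $99000
  Pat Anderson, age 50, salary $80000

Highest salary: Ivan Davis ($99000)

Ivan Davis


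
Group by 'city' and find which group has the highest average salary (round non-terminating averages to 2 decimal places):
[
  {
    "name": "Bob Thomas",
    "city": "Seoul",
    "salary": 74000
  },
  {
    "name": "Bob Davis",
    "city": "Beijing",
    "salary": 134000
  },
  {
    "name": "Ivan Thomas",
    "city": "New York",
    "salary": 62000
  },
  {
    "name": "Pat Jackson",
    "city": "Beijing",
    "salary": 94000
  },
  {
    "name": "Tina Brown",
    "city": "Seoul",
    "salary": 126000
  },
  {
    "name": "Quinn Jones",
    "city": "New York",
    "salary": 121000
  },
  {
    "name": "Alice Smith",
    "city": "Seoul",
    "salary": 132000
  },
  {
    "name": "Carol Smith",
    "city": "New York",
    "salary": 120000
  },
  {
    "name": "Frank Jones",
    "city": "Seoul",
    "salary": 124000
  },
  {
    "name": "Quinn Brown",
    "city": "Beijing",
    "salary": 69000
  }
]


Group by: city

Groups:
  Beijing: 3 people, avg salary = 297000/3 = $99000
  New York: 3 people, avg salary = 303000/3 = $101000
  Seoul: 4 people, avg salary = 456000/4 = $114000

Highest average salary: Seoul ($114000)

Seoul ($114000)


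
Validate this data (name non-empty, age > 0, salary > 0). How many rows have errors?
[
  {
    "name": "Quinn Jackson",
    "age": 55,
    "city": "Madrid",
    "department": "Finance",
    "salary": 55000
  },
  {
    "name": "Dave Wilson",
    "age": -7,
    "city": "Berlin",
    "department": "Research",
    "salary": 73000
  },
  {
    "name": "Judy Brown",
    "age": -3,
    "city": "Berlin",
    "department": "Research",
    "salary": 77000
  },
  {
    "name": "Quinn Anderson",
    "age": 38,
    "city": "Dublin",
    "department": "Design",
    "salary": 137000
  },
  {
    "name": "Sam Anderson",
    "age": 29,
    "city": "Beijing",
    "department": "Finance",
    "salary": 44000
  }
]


Validating 5 records:
Rules: name non-empty, age > 0, salary > 0

  Row 1 (Quinn Jackson): OK
  Row 2 (Dave Wilson): negative age: -7
  Row 3 (Judy Brown): negative age: -3
  Row 4 (Quinn Anderson): OK
  Row 5 (Sam Anderson): OK

Total errors: 2

2 errors


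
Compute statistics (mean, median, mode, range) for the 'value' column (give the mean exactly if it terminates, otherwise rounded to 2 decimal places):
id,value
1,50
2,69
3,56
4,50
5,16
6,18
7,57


Data: [50, 69, 56, 50, 16, 18, 57]
Count: 7
Sum: 316
Mean: 316/7 ≈ 45.14 (rounded to 2 decimal places)
Sorted: [16, 18, 50, 50, 56, 57, 69]
Median: 50.0
Mode: 50 (2 times)
Range: 69 - 16 = 53
Min: 16, Max: 69

mean≈45.14, median=50.0, mode=50, range=53


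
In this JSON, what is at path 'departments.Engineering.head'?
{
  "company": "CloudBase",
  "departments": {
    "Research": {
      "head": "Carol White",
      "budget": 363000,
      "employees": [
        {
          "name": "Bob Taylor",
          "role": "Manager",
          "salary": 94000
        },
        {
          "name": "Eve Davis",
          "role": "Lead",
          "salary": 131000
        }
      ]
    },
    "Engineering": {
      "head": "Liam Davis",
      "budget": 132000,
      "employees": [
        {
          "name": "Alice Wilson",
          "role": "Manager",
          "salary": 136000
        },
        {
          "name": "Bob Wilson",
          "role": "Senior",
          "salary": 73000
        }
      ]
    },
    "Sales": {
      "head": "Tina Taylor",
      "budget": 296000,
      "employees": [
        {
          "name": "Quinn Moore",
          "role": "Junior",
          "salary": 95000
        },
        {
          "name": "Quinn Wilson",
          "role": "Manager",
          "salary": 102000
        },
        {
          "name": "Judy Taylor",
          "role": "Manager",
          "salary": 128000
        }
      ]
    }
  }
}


Path: departments.Engineering.head

Navigate:
  -> departments
  -> Engineering
  -> head = 'Liam Davis'

Liam Davis


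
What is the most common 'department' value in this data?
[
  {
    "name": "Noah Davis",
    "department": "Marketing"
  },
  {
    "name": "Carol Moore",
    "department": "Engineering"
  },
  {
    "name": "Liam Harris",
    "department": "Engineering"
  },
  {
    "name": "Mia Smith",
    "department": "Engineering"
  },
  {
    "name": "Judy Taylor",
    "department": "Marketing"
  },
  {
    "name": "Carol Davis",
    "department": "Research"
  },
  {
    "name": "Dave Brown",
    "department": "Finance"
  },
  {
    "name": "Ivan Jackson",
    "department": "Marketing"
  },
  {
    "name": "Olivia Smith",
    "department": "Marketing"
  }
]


Counting 'department' values across 9 records:

  Marketing: 4 ####
  Engineering: 3 ###
  Research: 1 #
  Finance: 1 #

Most common: Marketing (4 times)

Marketing (4 times)


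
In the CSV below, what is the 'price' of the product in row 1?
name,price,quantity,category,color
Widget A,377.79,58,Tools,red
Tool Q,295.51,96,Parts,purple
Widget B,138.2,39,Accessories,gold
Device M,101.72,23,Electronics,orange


Query: Row 1 ('Widget A'), column 'price'
Value: 377.79

377.79


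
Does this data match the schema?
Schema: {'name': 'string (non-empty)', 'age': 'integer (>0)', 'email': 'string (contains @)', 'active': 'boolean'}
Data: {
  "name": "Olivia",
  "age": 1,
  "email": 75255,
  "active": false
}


Validating each field against schema:
  name: OK (non-empty string)
  age: OK (positive integer)
  email: FAIL (75255 is not a string)
  active: OK (boolean)

Result: INVALID (1 error: email)

INVALID (1 error: email)


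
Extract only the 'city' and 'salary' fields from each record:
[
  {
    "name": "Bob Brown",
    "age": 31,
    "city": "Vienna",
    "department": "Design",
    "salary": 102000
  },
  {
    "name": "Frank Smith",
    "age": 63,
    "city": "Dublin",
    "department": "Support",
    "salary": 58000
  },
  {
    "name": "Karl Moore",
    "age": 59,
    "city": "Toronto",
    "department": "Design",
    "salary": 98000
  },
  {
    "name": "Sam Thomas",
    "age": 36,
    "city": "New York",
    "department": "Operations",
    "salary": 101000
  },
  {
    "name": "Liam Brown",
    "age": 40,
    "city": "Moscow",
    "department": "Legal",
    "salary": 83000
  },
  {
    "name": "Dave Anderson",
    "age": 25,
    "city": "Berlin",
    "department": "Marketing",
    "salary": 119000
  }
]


Original: 6 records with fields: name, age, city, department, salary
Keep: ['city', 'salary']
Drop: ['name', 'age', 'department']
Result: 6 records, 2 fields each

[
  {
    "city": "Vienna",
    "salary": 102000
  },
  {
    "city": "Dublin",
    "salary": 58000
  },
  {
    "city": "Toronto",
    "salary": 98000
  },
  {
    "city": "New York",
    "salary": 101000
  },
  {
    "city": "Moscow",
    "salary": 83000
  },
  {
    "city": "Berlin",
    "salary": 119000
  }
]


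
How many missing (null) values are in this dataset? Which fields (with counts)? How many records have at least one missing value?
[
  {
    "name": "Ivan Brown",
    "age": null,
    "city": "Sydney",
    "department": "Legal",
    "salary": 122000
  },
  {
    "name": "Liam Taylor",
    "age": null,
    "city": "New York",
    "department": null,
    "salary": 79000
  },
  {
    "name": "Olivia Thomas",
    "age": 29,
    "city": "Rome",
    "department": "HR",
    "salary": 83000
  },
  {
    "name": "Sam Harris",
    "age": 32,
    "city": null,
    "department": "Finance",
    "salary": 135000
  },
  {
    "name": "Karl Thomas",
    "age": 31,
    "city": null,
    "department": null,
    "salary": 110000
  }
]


Checking for missing (null) values in 5 records:

  Ivan Brown: age
  Liam Taylor: age, department
  Olivia Thomas: complete
  Sam Harris: city
  Karl Thomas: city, department

Per field:
  name: 0 missing
  age: 2 missing
  city: 2 missing
  department: 2 missing
  salary: 0 missing

Total missing values: 6
Records with any missing: 4

6 missing values (age: 2, city: 2, department: 2); 4 incomplete records


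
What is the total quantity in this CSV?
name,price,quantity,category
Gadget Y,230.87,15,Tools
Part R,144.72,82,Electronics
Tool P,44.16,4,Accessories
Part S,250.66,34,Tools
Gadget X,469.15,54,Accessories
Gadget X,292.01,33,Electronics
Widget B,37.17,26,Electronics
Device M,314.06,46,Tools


Computing total quantity:
Values: [15, 82, 4, 34, 54, 33, 26, 46]
Sum = 294

294


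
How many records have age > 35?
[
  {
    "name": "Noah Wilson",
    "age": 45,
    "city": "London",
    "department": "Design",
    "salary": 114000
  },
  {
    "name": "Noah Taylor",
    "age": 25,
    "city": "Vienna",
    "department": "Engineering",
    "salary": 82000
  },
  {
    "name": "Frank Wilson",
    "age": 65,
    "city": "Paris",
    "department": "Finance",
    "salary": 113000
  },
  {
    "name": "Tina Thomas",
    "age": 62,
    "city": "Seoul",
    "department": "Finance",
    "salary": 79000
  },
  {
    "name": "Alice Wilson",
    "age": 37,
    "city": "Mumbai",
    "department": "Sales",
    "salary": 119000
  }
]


Data: 5 records
Condition: age > 35

Checking each record:
  Noah Wilson: 45 MATCH
  Noah Taylor: 25
  Frank Wilson: 65 MATCH
  Tina Thomas: 62 MATCH
  Alice Wilson: 37 MATCH

Count: 4

4


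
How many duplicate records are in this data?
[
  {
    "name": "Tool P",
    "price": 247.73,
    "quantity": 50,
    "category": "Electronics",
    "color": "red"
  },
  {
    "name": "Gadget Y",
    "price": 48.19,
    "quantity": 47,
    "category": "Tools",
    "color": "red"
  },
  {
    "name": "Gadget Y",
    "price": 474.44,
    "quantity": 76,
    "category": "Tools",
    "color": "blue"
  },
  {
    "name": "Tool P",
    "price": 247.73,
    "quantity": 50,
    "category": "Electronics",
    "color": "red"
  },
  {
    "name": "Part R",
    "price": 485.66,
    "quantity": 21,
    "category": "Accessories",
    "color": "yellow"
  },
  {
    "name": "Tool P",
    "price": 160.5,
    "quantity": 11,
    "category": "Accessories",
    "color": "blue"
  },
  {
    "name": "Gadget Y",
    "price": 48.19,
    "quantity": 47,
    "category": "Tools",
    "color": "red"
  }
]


Checking 7 records for duplicates:

  Row 1: Tool P ($247.73, qty 50)
  Row 2: Gadget Y ($48.19, qty 47)
  Row 3: Gadget Y ($474.44, qty 76)
  Row 4: Tool P ($247.73, qty 50) <-- DUPLICATE
  Row 5: Part R ($485.66, qty 21)
  Row 6: Tool P ($160.5, qty 11)
  Row 7: Gadget Y ($48.19, qty 47) <-- DUPLICATE

Duplicates found: 2
Unique records: 5

2 duplicates, 5 unique


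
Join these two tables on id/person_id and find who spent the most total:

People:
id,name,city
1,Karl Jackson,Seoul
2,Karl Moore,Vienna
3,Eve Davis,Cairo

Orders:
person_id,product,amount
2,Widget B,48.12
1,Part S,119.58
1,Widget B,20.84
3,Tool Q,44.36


Join on: people.id = orders.person_id

Joined rows:
  Karl Moore (Vienna) bought Widget B for $48.12
  Karl Jackson (Seoul) bought Part S for $119.58
  Karl Jackson (Seoul) bought Widget B for $20.84
  Eve Davis (Cairo) bought Tool Q for $44.36

Total per person:
  Karl Jackson: $140.42
  Karl Moore: $48.12
  Eve Davis: $44.36

Top spender: Karl Jackson ($140.42)

Karl Jackson ($140.42)


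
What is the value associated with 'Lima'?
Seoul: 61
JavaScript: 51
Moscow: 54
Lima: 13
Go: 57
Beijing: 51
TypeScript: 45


Looking up key 'Lima'
Value: 13

13


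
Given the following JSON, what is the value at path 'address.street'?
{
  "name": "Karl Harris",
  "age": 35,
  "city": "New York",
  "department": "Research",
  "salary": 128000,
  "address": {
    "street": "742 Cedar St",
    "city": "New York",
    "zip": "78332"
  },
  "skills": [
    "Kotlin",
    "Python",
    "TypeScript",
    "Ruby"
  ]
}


Query: address.street
Path: address -> street
Value: 742 Cedar St

742 Cedar St


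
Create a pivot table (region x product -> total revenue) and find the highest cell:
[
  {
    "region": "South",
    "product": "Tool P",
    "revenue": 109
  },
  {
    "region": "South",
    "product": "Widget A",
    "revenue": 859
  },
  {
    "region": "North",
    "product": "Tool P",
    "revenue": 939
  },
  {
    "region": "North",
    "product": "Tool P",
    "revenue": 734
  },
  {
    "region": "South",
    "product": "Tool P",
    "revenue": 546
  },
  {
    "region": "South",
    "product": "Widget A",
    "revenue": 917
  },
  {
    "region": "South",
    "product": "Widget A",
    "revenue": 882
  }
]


Pivot: region (rows) x product (columns) -> total revenue

     Tool P        Widget A    
North         1673             0  
South          655          2658  

Highest: South / Widget A = $2658

South / Widget A = $2658


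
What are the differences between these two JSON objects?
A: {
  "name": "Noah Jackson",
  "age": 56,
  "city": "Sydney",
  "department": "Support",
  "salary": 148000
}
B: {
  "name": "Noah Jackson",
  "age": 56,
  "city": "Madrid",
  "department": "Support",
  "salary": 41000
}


Comparing each field (in key order):
  name: same
  age: same
  city: DIFFERENT
  department: same
  salary: DIFFERENT
Differences:
  city: Sydney -> Madrid
  salary: 148000 -> 41000

2 field(s) changed

2 changes: city, salary


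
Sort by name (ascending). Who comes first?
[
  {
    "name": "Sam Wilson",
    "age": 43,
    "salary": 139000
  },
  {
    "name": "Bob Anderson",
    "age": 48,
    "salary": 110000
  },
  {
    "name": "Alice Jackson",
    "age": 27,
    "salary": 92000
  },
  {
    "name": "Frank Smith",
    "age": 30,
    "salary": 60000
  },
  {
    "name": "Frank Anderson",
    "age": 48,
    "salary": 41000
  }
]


Sort by: name (ascending)

Sorted order:
  1. Alice Jackson (name = Alice Jackson)
  2. Bob Anderson (name = Bob Anderson)
  3. Frank Anderson (name = Frank Anderson)
  4. Frank Smith (name = Frank Smith)
  5. Sam Wilson (name = Sam Wilson)

First: Alice Jackson

Alice Jackson


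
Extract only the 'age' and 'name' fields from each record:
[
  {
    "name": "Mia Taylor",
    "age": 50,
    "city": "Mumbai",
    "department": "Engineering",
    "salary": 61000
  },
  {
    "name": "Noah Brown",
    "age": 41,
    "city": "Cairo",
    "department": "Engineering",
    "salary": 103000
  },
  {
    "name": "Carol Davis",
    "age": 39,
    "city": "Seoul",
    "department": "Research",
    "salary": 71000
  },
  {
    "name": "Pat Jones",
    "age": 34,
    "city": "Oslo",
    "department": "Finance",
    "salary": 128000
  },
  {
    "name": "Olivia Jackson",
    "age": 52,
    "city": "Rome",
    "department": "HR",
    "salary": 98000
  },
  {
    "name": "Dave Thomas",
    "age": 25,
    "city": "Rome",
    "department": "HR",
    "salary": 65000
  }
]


Original: 6 records with fields: name, age, city, department, salary
Keep: ['age', 'name']
Drop: ['city', 'department', 'salary']
Result: 6 records, 2 fields each

[
  {
    "age": 50,
    "name": "Mia Taylor"
  },
  {
    "age": 41,
    "name": "Noah Brown"
  },
  {
    "age": 39,
    "name": "Carol Davis"
  },
  {
    "age": 34,
    "name": "Pat Jones"
  },
  {
    "age": 52,
    "name": "Olivia Jackson"
  },
  {
    "age": 25,
    "name": "Dave Thomas"
  }
]


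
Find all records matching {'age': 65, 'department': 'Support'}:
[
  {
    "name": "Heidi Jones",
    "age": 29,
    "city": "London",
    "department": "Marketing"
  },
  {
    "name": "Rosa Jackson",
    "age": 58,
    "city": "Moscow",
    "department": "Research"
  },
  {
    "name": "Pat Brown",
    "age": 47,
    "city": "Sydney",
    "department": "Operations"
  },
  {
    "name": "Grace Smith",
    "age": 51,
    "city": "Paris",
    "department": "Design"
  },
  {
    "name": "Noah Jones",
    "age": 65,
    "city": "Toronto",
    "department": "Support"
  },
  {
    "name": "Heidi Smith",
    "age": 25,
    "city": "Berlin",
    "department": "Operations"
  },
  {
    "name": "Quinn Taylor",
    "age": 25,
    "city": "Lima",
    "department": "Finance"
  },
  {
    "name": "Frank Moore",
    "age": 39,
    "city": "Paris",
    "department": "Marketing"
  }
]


Search criteria: {'age': 65, 'department': 'Support'}

Checking 8 records:
  Heidi Jones: {age: 29, department: Marketing}
  Rosa Jackson: {age: 58, department: Research}
  Pat Brown: {age: 47, department: Operations}
  Grace Smith: {age: 51, department: Design}
  Noah Jones: {age: 65, department: Support} <-- MATCH
  Heidi Smith: {age: 25, department: Operations}
  Quinn Taylor: {age: 25, department: Finance}
  Frank Moore: {age: 39, department: Marketing}

Matches: ["Noah Jones"]

["Noah Jones"]


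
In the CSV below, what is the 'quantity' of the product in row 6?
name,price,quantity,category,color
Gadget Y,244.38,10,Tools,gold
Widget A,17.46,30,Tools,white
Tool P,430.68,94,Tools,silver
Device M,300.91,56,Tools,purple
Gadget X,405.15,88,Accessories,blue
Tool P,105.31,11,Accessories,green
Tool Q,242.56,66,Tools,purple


Query: Row 6 ('Tool P'), column 'quantity'
Value: 11

11


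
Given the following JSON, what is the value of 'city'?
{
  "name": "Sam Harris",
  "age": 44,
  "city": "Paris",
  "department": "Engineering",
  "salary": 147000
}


Looking up field 'city'
Value: Paris

Paris


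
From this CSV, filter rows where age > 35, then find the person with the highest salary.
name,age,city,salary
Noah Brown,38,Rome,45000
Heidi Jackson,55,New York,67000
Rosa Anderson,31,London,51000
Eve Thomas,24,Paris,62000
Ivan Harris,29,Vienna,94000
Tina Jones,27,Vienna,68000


Filter: age > 35
Sort by: salary (descending)

Filtered records (2):
  Heidi Jackson, age 55, salary $67000
  Noah Brown, age 38, salary $45000

Highest salary: Heidi Jackson ($67000)

Heidi Jackson


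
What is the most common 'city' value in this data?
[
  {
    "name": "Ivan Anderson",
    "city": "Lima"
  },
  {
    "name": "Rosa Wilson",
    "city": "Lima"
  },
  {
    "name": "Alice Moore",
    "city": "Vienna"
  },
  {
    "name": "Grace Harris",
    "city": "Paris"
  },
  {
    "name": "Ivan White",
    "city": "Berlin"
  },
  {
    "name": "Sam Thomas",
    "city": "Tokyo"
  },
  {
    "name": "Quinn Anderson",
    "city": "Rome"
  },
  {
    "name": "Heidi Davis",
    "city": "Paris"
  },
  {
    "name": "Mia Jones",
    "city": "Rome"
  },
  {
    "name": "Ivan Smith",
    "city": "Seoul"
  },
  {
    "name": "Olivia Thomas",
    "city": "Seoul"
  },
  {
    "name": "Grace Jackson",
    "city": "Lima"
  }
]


Counting 'city' values across 12 records:

  Lima: 3 ###
  Paris: 2 ##
  Rome: 2 ##
  Seoul: 2 ##
  Vienna: 1 #
  Berlin: 1 #
  Tokyo: 1 #

Most common: Lima (3 times)

Lima (3 times)


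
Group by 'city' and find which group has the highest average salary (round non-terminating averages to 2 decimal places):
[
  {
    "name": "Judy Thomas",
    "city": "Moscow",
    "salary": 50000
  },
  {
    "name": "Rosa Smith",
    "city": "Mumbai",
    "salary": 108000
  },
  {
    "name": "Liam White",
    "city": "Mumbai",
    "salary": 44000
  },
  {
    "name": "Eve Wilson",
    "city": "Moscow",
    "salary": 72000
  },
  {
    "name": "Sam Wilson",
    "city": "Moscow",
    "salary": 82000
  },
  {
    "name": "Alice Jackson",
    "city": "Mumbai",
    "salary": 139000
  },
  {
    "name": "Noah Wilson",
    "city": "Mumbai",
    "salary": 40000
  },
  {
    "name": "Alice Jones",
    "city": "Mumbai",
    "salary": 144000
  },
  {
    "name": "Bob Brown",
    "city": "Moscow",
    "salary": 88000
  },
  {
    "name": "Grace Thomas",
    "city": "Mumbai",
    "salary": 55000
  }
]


Group by: city

Groups:
  Moscow: 4 people, avg salary = 292000/4 = $73000
  Mumbai: 6 people, avg salary = 530000/6 ≈ $88333.33

Highest average salary: Mumbai (≈$88333.33)

Mumbai (≈$88333.33)


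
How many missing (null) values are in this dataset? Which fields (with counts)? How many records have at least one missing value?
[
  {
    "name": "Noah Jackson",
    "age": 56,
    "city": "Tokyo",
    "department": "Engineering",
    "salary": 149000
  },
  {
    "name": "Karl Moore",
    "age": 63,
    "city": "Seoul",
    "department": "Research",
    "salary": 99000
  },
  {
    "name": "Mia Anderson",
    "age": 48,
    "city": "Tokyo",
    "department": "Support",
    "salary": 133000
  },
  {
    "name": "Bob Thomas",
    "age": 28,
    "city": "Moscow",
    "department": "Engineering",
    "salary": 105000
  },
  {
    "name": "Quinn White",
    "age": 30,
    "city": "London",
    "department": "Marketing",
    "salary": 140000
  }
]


Checking for missing (null) values in 5 records:

  Noah Jackson: complete
  Karl Moore: complete
  Mia Anderson: complete
  Bob Thomas: complete
  Quinn White: complete

Per field:
  name: 0 missing
  age: 0 missing
  city: 0 missing
  department: 0 missing
  salary: 0 missing

Total missing values: 0
Records with any missing: 0

0 missing values (none); 0 incomplete records


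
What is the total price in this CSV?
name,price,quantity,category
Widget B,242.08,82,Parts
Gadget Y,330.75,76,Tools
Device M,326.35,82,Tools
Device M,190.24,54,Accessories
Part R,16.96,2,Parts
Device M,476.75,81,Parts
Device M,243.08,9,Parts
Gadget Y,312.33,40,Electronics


Computing total price:
Values: [242.08, 330.75, 326.35, 190.24, 16.96, 476.75, 243.08, 312.33]
Sum = 2138.54

2138.54


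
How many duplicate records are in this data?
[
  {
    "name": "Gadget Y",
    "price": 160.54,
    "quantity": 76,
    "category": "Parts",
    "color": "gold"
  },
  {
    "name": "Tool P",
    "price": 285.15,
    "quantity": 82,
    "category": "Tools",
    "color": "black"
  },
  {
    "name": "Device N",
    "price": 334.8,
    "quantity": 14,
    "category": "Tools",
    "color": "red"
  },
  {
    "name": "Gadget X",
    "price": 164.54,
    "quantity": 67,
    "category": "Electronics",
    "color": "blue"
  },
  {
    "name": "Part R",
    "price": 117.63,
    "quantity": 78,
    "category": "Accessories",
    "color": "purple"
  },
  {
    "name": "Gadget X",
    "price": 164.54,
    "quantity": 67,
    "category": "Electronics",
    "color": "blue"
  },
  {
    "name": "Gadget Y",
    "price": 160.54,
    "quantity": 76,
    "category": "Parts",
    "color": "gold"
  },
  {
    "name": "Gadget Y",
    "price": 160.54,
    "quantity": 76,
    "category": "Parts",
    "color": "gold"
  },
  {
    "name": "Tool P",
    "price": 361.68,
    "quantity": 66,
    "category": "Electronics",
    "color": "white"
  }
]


Checking 9 records for duplicates:

  Row 1: Gadget Y ($160.54, qty 76)
  Row 2: Tool P ($285.15, qty 82)
  Row 3: Device N ($334.8, qty 14)
  Row 4: Gadget X ($164.54, qty 67)
  Row 5: Part R ($117.63, qty 78)
  Row 6: Gadget X ($164.54, qty 67) <-- DUPLICATE
  Row 7: Gadget Y ($160.54, qty 76) <-- DUPLICATE
  Row 8: Gadget Y ($160.54, qty 76) <-- DUPLICATE
  Row 9: Tool P ($361.68, qty 66)

Duplicates found: 3
Unique records: 6

3 duplicates, 6 unique


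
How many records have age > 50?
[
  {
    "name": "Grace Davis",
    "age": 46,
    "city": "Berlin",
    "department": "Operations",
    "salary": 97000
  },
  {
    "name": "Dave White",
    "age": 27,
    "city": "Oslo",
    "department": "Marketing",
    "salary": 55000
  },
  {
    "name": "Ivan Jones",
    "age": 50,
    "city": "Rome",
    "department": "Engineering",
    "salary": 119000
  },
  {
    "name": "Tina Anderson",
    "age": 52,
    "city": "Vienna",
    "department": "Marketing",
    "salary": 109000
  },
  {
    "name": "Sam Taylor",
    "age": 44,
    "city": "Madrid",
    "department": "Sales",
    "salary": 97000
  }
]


Data: 5 records
Condition: age > 50

Checking each record:
  Grace Davis: 46
  Dave White: 27
  Ivan Jones: 50
  Tina Anderson: 52 MATCH
  Sam Taylor: 44

Count: 1

1


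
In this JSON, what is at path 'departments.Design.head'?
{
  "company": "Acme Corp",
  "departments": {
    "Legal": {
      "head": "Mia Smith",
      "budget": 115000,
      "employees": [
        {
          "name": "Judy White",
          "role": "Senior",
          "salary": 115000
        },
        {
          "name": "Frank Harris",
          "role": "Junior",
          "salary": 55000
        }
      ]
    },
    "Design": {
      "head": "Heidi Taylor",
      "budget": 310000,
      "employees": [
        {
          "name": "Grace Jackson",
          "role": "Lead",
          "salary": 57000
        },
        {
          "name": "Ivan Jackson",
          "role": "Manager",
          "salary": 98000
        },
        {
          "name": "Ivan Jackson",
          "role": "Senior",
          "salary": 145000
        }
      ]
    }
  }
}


Path: departments.Design.head

Navigate:
  -> departments
  -> Design
  -> head = 'Heidi Taylor'

Heidi Taylor


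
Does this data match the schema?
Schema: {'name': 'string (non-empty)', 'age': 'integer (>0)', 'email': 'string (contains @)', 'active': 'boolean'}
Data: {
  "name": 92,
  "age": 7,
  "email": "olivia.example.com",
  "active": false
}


Validating each field against schema:
  name: FAIL (92 is not a string)
  age: OK (positive integer)
  email: FAIL ("olivia.example.com" does not contain @)
  active: OK (boolean)

Result: INVALID (2 errors: name, email)

INVALID (2 errors: name, email)


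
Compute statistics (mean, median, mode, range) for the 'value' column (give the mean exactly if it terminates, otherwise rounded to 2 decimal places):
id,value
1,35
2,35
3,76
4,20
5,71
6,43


Data: [35, 35, 76, 20, 71, 43]
Count: 6
Sum: 280
Mean: 280/6 ≈ 46.67 (rounded to 2 decimal places)
Sorted: [20, 35, 35, 43, 71, 76]
Median: 39.0
Mode: 35 (2 times)
Range: 76 - 20 = 56
Min: 20, Max: 76

mean≈46.67, median=39.0, mode=35, range=56


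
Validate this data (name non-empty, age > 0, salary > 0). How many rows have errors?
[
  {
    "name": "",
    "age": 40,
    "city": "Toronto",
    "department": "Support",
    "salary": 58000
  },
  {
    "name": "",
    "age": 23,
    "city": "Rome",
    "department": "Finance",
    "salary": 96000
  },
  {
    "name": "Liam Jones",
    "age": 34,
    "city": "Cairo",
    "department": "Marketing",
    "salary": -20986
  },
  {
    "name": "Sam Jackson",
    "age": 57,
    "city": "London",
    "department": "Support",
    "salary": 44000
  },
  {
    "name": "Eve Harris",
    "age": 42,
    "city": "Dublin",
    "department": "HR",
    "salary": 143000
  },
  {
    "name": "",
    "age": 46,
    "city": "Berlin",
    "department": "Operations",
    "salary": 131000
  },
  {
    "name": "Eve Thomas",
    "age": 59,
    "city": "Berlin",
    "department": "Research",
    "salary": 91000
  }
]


Validating 7 records:
Rules: name non-empty, age > 0, salary > 0

  Row 1 (???): empty name
  Row 2 (???): empty name
  Row 3 (Liam Jones): negative salary: -20986
  Row 4 (Sam Jackson): OK
  Row 5 (Eve Harris): OK
  Row 6 (???): empty name
  Row 7 (Eve Thomas): OK

Total errors: 4

4 errors


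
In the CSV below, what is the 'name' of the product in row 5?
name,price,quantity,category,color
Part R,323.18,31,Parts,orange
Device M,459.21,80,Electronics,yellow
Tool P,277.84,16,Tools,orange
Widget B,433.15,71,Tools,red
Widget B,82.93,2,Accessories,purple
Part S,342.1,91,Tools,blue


Query: Row 5 ('Widget B'), column 'name'
Value: Widget B

Widget B


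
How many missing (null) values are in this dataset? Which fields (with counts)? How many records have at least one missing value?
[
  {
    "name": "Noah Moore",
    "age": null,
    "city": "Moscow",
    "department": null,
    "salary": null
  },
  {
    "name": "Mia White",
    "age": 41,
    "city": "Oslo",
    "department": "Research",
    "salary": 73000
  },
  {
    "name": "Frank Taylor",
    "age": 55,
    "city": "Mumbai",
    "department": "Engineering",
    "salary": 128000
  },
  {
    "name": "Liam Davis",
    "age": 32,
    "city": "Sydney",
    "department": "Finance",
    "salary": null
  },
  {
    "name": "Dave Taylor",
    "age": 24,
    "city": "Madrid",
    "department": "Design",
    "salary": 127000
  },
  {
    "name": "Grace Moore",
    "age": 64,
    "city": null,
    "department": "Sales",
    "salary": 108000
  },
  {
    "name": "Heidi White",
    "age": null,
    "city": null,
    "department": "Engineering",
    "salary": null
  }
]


Checking for missing (null) values in 7 records:

  Noah Moore: age, department, salary
  Mia White: complete
  Frank Taylor: complete
  Liam Davis: salary
  Dave Taylor: complete
  Grace Moore: city
  Heidi White: age, city, salary

Per field:
  name: 0 missing
  age: 2 missing
  city: 2 missing
  department: 1 missing
  salary: 3 missing

Total missing values: 8
Records with any missing: 4

8 missing values (age: 2, city: 2, department: 1, salary: 3); 4 incomplete records


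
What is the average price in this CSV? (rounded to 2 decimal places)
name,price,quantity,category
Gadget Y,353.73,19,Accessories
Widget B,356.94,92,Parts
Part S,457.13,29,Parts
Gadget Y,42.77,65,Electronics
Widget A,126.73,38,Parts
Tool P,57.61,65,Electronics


Computing average price:
Values: [353.73, 356.94, 457.13, 42.77, 126.73, 57.61]
Sum = 1394.91
Count = 6
Average = 1394.91/6 = 232.485 exactly -> 232.49 (rounded half-up to 2 decimal places)

232.49


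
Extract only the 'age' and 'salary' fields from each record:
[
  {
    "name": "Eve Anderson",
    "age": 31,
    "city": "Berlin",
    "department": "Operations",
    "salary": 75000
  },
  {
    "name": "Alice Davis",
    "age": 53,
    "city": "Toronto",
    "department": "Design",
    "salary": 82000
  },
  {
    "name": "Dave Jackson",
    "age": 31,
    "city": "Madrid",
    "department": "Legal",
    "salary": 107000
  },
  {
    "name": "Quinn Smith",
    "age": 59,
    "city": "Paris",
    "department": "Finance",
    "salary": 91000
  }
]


Original: 4 records with fields: name, age, city, department, salary
Keep: ['age', 'salary']
Drop: ['name', 'city', 'department']
Result: 4 records, 2 fields each

[
  {
    "age": 31,
    "salary": 75000
  },
  {
    "age": 53,
    "salary": 82000
  },
  {
    "age": 31,
    "salary": 107000
  },
  {
    "age": 59,
    "salary": 91000
  }
]


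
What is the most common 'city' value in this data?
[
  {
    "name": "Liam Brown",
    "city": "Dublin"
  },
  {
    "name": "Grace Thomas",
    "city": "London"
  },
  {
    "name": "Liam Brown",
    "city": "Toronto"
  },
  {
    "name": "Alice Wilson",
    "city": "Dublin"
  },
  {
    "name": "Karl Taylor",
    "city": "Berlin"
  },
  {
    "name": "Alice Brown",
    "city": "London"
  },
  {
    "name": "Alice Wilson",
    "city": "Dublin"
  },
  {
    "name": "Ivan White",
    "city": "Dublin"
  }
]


Counting 'city' values across 8 records:

  Dublin: 4 ####
  London: 2 ##
  Toronto: 1 #
  Berlin: 1 #

Most common: Dublin (4 times)

Dublin (4 times)


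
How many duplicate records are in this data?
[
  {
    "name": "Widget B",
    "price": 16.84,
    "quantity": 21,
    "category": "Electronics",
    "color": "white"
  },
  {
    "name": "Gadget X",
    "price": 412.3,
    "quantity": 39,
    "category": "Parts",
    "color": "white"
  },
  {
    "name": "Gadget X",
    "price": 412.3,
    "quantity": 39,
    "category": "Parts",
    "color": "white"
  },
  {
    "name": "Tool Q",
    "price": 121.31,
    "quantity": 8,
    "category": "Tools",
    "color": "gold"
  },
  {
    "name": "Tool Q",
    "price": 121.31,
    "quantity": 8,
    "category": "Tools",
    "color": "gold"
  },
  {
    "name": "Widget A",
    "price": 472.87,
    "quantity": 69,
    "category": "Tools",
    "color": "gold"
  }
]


Checking 6 records for duplicates:

  Row 1: Widget B ($16.84, qty 21)
  Row 2: Gadget X ($412.3, qty 39)
  Row 3: Gadget X ($412.3, qty 39) <-- DUPLICATE
  Row 4: Tool Q ($121.31, qty 8)
  Row 5: Tool Q ($121.31, qty 8) <-- DUPLICATE
  Row 6: Widget A ($472.87, qty 69)

Duplicates found: 2
Unique records: 4

2 duplicates, 4 unique


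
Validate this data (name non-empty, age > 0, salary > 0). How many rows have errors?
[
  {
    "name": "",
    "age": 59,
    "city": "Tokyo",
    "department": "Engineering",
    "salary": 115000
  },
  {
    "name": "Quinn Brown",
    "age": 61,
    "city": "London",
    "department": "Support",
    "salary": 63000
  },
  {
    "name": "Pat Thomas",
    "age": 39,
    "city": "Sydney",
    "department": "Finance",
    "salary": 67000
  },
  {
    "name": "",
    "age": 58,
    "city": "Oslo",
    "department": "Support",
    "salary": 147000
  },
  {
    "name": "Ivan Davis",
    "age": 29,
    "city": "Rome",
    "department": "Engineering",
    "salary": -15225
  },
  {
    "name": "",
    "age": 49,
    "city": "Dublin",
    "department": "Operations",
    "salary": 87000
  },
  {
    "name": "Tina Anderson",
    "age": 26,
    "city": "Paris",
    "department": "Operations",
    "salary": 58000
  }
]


Validating 7 records:
Rules: name non-empty, age > 0, salary > 0

  Row 1 (???): empty name
  Row 2 (Quinn Brown): OK
  Row 3 (Pat Thomas): OK
  Row 4 (???): empty name
  Row 5 (Ivan Davis): negative salary: -15225
  Row 6 (???): empty name
  Row 7 (Tina Anderson): OK

Total errors: 4

4 errors


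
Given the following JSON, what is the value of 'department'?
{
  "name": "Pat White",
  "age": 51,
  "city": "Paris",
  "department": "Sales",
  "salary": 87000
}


Looking up field 'department'
Value: Sales

Sales


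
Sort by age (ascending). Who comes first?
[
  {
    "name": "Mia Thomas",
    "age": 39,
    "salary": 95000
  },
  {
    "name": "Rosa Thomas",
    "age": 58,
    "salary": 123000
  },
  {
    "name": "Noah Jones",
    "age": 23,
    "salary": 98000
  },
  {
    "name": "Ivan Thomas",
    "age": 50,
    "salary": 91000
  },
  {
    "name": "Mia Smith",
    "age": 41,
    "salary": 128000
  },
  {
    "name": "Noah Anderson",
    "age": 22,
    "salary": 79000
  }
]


Sort by: age (ascending)

Sorted order:
  1. Noah Anderson (age = 22)
  2. Noah Jones (age = 23)
  3. Mia Thomas (age = 39)
  4. Mia Smith (age = 41)
  5. Ivan Thomas (age = 50)
  6. Rosa Thomas (age = 58)

First: Noah Anderson

Noah Anderson


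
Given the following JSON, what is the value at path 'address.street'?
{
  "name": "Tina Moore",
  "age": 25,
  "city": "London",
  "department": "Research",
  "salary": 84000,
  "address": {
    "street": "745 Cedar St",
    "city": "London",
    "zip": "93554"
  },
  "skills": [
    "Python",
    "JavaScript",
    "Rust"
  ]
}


Query: address.street
Path: address -> street
Value: 745 Cedar St

745 Cedar St


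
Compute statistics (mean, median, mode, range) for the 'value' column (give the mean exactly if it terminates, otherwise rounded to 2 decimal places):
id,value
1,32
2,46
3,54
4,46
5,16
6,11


Data: [32, 46, 54, 46, 16, 11]
Count: 6
Sum: 205
Mean: 205/6 ≈ 34.17 (rounded to 2 decimal places)
Sorted: [11, 16, 32, 46, 46, 54]
Median: 39.0
Mode: 46 (2 times)
Range: 54 - 11 = 43
Min: 11, Max: 54

mean≈34.17, median=39.0, mode=46, range=43


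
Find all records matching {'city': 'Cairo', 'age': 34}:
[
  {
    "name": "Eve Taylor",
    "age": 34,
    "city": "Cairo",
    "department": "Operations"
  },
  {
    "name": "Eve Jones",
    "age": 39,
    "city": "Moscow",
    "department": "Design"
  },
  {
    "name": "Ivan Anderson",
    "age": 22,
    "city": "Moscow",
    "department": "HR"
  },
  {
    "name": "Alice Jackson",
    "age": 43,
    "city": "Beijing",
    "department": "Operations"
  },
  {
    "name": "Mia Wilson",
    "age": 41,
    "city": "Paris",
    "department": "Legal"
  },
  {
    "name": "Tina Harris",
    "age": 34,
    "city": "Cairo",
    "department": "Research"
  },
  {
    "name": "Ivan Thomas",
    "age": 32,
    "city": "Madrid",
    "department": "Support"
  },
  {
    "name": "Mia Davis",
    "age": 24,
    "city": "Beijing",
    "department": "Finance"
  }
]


Search criteria: {'city': 'Cairo', 'age': 34}

Checking 8 records:
  Eve Taylor: {city: Cairo, age: 34} <-- MATCH
  Eve Jones: {city: Moscow, age: 39}
  Ivan Anderson: {city: Moscow, age: 22}
  Alice Jackson: {city: Beijing, age: 43}
  Mia Wilson: {city: Paris, age: 41}
  Tina Harris: {city: Cairo, age: 34} <-- MATCH
  Ivan Thomas: {city: Madrid, age: 32}
  Mia Davis: {city: Beijing, age: 24}

Matches: ["Eve Taylor", "Tina Harris"]

["Eve Taylor", "Tina Harris"]


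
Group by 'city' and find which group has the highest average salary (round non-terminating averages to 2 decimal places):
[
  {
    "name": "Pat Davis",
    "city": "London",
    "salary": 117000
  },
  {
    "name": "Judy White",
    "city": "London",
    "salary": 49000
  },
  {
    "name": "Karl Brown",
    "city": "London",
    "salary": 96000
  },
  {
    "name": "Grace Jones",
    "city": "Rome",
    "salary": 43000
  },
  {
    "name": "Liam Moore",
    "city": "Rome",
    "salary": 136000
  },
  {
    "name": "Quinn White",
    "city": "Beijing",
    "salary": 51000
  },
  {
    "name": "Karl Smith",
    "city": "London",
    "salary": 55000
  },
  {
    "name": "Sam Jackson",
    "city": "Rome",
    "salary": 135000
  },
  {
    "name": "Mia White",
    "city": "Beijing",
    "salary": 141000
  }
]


Group by: city

Groups:
  Beijing: 2 people, avg salary = 192000/2 = $96000
  London: 4 people, avg salary = 317000/4 = $79250
  Rome: 3 people, avg salary = 314000/3 ≈ $104666.67

Highest average salary: Rome (≈$104666.67)

Rome (≈$104666.67)


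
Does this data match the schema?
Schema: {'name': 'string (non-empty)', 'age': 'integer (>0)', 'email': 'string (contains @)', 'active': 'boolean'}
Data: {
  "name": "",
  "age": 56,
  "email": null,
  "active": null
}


Validating each field against schema:
  name: FAIL ("" is an empty string)
  age: OK (positive integer)
  email: FAIL (null is not a string)
  active: FAIL (null is not a boolean)

Result: INVALID (3 errors: name, email, active)

INVALID (3 errors: name, email, active)


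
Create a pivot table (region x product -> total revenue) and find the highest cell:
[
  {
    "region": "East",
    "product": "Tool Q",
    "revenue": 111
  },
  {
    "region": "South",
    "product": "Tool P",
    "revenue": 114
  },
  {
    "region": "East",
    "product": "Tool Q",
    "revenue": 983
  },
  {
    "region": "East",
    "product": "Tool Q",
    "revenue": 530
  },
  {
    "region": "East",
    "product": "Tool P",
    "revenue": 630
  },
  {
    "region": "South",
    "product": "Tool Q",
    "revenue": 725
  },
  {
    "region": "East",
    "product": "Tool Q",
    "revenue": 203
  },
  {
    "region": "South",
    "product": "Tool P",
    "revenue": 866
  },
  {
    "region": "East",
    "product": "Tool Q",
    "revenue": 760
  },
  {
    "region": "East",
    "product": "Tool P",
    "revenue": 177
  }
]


Pivot: region (rows) x product (columns) -> total revenue

     Tool P        Tool Q      
East           807          2587  
South          980           725  

Highest: East / Tool Q = $2587

East / Tool Q = $2587


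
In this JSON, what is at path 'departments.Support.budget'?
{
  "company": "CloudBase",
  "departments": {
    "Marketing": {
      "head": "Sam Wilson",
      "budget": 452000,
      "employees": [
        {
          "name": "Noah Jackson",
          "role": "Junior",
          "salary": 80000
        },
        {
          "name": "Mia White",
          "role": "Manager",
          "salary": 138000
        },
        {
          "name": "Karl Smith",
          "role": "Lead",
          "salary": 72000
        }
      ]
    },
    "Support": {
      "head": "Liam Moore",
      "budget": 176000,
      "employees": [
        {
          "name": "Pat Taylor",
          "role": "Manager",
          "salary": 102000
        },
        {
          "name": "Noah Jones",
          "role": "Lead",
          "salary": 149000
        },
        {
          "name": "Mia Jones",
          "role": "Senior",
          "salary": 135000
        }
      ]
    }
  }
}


Path: departments.Support.budget

Navigate:
  -> departments
  -> Support
  -> budget = 176000

176000
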